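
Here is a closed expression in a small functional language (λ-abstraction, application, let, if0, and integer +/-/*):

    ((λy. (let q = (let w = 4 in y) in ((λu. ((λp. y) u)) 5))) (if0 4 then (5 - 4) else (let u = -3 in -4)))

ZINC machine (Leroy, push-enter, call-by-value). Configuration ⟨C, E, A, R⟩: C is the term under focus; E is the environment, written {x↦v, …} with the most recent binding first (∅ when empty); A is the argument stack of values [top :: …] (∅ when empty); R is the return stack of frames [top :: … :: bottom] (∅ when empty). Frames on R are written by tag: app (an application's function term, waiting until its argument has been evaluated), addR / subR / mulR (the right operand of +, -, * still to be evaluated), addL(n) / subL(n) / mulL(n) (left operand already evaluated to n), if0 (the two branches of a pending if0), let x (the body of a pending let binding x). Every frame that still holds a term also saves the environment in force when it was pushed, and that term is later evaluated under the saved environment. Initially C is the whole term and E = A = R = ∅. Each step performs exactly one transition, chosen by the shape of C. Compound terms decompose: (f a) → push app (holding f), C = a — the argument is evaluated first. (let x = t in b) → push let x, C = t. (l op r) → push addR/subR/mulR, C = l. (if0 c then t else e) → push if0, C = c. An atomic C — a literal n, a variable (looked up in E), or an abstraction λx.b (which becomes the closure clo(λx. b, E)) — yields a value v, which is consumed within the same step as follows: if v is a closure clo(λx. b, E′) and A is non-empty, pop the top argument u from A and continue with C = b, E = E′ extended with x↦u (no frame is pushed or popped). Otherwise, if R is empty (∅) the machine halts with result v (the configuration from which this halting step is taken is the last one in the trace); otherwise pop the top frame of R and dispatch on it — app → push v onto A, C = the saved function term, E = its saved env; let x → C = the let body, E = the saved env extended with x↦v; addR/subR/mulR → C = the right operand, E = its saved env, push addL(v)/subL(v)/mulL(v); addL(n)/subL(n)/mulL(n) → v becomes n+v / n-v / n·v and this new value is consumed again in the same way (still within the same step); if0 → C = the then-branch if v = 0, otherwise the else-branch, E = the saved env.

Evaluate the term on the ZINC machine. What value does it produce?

t=0: <C=((λy. (let q = (let w = 4 in y) in ((λu. ((λp. y) u)) 5))) (if0 4 then (5 - 4) else (let u = -3 in -4))), E=∅, A=∅, R=∅>
t=1: <C=(if0 4 then (5 - 4) else (let u = -3 in -4)), E=∅, A=∅, R=[app]>
t=2: <C=4, E=∅, A=∅, R=[if0 :: app]>
t=3: <C=(let u = -3 in -4), E=∅, A=∅, R=[app]>
t=4: <C=-3, E=∅, A=∅, R=[let u :: app]>
t=5: <C=-4, E={u↦-3}, A=∅, R=[app]>
t=6: <C=(λy. (let q = (let w = 4 in y) in ((λu. ((λp. y) u)) 5))), E=∅, A=[-4], R=∅>
t=7: <C=(let q = (let w = 4 in y) in ((λu. ((λp. y) u)) 5)), E={y↦-4}, A=∅, R=∅>
t=8: <C=(let w = 4 in y), E={y↦-4}, A=∅, R=[let q]>
t=9: <C=4, E={y↦-4}, A=∅, R=[let w :: let q]>
t=10: <C=y, E={w↦4, y↦-4}, A=∅, R=[let q]>
t=11: <C=((λu. ((λp. y) u)) 5), E={q↦-4, y↦-4}, A=∅, R=∅>
t=12: <C=5, E={q↦-4, y↦-4}, A=∅, R=[app]>
t=13: <C=(λu. ((λp. y) u)), E={q↦-4, y↦-4}, A=[5], R=∅>
t=14: <C=((λp. y) u), E={u↦5, q↦-4, y↦-4}, A=∅, R=∅>
t=15: <C=u, E={u↦5, q↦-4, y↦-4}, A=∅, R=[app]>
t=16: <C=(λp. y), E={u↦5, q↦-4, y↦-4}, A=[5], R=∅>
t=17: <C=y, E={p↦5, u↦5, q↦-4, y↦-4}, A=∅, R=∅>
→ final value -4

Answer: -4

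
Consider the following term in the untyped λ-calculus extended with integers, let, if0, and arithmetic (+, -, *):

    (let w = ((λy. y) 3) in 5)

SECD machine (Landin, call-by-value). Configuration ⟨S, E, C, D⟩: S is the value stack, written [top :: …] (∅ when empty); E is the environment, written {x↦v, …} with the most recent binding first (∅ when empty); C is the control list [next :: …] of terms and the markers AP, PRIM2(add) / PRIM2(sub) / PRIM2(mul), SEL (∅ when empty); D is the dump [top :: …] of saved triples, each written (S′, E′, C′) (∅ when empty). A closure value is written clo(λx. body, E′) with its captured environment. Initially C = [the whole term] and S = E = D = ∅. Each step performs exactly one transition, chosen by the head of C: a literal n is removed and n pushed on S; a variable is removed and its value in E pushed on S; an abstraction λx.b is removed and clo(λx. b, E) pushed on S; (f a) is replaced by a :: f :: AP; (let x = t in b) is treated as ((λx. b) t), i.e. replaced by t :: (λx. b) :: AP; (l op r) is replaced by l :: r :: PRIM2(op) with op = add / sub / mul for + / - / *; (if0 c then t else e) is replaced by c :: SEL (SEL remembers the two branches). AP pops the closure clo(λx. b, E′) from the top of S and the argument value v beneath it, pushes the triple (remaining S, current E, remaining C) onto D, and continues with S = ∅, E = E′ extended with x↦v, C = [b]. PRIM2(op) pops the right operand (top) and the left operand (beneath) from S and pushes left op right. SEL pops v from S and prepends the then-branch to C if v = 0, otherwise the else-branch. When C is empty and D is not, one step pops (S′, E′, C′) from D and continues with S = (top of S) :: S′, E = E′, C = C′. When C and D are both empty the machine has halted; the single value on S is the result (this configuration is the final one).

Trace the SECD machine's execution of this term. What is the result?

Answer: 5

Machine steps:
0. [S=∅ | E=∅ | C=[(let w = ((λy. y) 3) in 5)] | D=∅]
1. [S=∅ | E=∅ | C=[((λy. y) 3) :: (λw. 5) :: AP] | D=∅]
2. [S=∅ | E=∅ | C=[3 :: (λy. y) :: AP :: (λw. 5) :: AP] | D=∅]
3. [S=[3] | E=∅ | C=[(λy. y) :: AP :: (λw. 5) :: AP] | D=∅]
4. [S=[clo(λy. y, ∅) :: 3] | E=∅ | C=[AP :: (λw. 5) :: AP] | D=∅]
5. [S=∅ | E={y↦3} | C=[y] | D=[(∅, ∅, [(λw. 5) :: AP])]]
6. [S=[3] | E={y↦3} | C=∅ | D=[(∅, ∅, [(λw. 5) :: AP])]]
7. [S=[3] | E=∅ | C=[(λw. 5) :: AP] | D=∅]
8. [S=[clo(λw. 5, ∅) :: 3] | E=∅ | C=[AP] | D=∅]
9. [S=∅ | E={w↦3} | C=[5] | D=[(∅, ∅, ∅)]]
10. [S=[5] | E={w↦3} | C=∅ | D=[(∅, ∅, ∅)]]
11. [S=[5] | E=∅ | C=∅ | D=∅]
→ final value 5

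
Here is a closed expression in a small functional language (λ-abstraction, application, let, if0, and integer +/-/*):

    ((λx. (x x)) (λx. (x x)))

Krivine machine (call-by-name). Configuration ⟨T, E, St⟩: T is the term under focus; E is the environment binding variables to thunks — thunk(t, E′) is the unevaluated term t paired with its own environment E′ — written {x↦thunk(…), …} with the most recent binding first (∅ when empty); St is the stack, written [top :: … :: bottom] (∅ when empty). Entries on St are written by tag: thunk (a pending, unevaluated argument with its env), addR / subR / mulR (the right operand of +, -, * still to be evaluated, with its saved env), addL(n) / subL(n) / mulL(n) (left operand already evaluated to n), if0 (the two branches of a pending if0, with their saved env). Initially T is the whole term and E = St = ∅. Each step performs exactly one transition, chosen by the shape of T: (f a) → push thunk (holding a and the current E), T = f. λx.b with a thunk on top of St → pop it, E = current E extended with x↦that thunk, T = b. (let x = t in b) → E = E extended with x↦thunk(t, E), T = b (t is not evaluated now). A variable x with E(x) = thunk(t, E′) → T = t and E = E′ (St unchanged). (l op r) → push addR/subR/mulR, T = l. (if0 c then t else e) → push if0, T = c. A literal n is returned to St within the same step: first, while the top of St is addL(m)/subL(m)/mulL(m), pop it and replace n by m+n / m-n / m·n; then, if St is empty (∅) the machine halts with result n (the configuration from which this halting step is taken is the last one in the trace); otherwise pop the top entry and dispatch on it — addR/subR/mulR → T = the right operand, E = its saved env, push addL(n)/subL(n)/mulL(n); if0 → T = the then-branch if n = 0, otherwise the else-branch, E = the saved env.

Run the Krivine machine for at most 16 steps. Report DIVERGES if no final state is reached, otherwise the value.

t=0: ⟨T=((λx. (x x)) (λx. (x x))); E=∅; St=∅⟩
t=1: ⟨T=(λx. (x x)); E=∅; St=[thunk]⟩
t=2: ⟨T=(x x); E={x↦thunk((λx. (x x)), ∅)}; St=∅⟩
t=3: ⟨T=x; E={x↦thunk((λx. (x x)), ∅)}; St=[thunk]⟩
t=4: ⟨T=(λx. (x x)); E=∅; St=[thunk]⟩
t=5: ⟨T=(x x); E={x↦thunk(x, {x↦thunk((λx. (x x)), ∅)})}; St=∅⟩
t=6: ⟨T=x; E={x↦thunk(x, {x↦thunk((λx. (x x)), ∅)})}; St=[thunk]⟩
t=7: ⟨T=x; E={x↦thunk((λx. (x x)), ∅)}; St=[thunk]⟩
t=8: ⟨T=(λx. (x x)); E=∅; St=[thunk]⟩
t=9: ⟨T=(x x); E={x↦thunk(x, {x↦thunk(x, {x↦thunk((λx. (x x)), ∅)})})}; St=∅⟩
t=10: ⟨T=x; E={x↦thunk(x, {x↦thunk(x, {x↦thunk((λx. (x x)), ∅)})})}; St=[thunk]⟩
t=11: ⟨T=x; E={x↦thunk(x, {x↦thunk((λx. (x x)), ∅)})}; St=[thunk]⟩
t=12: ⟨T=x; E={x↦thunk((λx. (x x)), ∅)}; St=[thunk]⟩
t=13: ⟨T=(λx. (x x)); E=∅; St=[thunk]⟩
t=14: ⟨T=(x x); E={x↦thunk(x, {x↦thunk(x, {x↦thunk(x, {x↦thunk((λx. (x x)), ∅)})})})}; St=∅⟩
t=15: ⟨T=x; E={x↦thunk(x, {x↦thunk(x, {x↦thunk(x, {x↦thunk((λx. (x x)), ∅)})})})}; St=[thunk]⟩
t=16: ⟨T=x; E={x↦thunk(x, {x↦thunk(x, {x↦thunk((λx. (x x)), ∅)})})}; St=[thunk]⟩
→ 16 transitions taken and the configuration is still not final: no result within 16 steps

Answer: DIVERGES (no final state within 16 steps)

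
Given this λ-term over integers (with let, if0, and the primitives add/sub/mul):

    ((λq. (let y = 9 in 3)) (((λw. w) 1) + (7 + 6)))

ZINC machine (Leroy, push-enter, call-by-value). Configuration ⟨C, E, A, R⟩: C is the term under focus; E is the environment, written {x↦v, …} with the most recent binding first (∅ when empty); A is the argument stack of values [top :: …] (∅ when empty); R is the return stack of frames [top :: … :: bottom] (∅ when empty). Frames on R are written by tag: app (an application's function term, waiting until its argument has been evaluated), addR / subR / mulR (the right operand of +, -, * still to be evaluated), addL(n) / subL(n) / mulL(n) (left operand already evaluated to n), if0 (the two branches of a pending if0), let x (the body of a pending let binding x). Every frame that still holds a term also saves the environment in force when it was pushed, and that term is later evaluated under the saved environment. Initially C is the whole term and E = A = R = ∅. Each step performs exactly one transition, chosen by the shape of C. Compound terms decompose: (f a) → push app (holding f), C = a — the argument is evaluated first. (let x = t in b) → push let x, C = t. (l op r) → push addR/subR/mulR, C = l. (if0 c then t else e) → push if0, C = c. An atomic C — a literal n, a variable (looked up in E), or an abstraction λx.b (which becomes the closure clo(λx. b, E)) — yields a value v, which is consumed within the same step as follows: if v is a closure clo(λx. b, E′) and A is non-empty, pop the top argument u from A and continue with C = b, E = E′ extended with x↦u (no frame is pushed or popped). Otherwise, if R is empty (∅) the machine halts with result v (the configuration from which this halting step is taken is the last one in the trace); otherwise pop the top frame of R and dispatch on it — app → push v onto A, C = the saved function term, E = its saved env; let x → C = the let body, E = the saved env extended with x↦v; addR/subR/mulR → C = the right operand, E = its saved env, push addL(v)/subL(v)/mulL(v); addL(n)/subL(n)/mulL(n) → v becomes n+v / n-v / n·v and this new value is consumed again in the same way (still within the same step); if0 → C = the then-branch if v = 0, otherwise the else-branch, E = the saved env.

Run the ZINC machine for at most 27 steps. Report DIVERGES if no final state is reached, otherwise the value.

[0] [C=((λq. (let y = 9 in 3)) (((λw. w) 1) + (7 + 6))) | E=∅ | A=∅ | R=∅]
[1] [C=(((λw. w) 1) + (7 + 6)) | E=∅ | A=∅ | R=[app]]
[2] [C=((λw. w) 1) | E=∅ | A=∅ | R=[addR :: app]]
[3] [C=1 | E=∅ | A=∅ | R=[app :: addR :: app]]
[4] [C=(λw. w) | E=∅ | A=[1] | R=[addR :: app]]
[5] [C=w | E={w↦1} | A=∅ | R=[addR :: app]]
[6] [C=(7 + 6) | E=∅ | A=∅ | R=[addL(1) :: app]]
[7] [C=7 | E=∅ | A=∅ | R=[addR :: addL(1) :: app]]
[8] [C=6 | E=∅ | A=∅ | R=[addL(7) :: addL(1) :: app]]
[9] [C=(λq. (let y = 9 in 3)) | E=∅ | A=[14] | R=∅]
[10] [C=(let y = 9 in 3) | E={q↦14} | A=∅ | R=∅]
[11] [C=9 | E={q↦14} | A=∅ | R=[let y]]
[12] [C=3 | E={y↦9, q↦14} | A=∅ | R=∅]
→ final value 3

Answer: 3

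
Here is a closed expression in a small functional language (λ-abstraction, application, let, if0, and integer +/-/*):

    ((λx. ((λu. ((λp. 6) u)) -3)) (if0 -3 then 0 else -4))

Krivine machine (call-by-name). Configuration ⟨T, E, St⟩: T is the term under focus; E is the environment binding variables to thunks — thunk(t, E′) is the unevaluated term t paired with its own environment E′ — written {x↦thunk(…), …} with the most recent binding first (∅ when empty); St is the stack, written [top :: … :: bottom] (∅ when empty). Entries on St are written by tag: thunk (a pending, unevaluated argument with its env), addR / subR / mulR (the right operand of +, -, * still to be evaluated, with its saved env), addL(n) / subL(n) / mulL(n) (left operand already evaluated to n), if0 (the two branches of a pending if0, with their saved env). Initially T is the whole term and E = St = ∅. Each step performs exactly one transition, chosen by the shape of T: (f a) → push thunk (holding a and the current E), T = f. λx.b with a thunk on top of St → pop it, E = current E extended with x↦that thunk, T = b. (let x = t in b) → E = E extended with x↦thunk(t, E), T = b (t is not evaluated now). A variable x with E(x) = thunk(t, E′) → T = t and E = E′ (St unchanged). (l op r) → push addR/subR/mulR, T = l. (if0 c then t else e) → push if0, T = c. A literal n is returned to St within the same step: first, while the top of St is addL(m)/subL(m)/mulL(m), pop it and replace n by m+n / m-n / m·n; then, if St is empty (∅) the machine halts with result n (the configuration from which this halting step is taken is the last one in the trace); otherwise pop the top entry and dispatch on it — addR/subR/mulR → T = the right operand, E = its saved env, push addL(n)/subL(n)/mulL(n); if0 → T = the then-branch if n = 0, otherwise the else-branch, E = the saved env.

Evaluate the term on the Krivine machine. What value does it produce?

0. ⟨T=((λx. ((λu. ((λp. 6) u)) -3)) (if0 -3 then 0 else -4)); E=∅; St=∅⟩
1. ⟨T=(λx. ((λu. ((λp. 6) u)) -3)); E=∅; St=[thunk]⟩
2. ⟨T=((λu. ((λp. 6) u)) -3); E={x↦thunk((if0 -3 then 0 else -4), ∅)}; St=∅⟩
3. ⟨T=(λu. ((λp. 6) u)); E={x↦thunk((if0 -3 then 0 else -4), ∅)}; St=[thunk]⟩
4. ⟨T=((λp. 6) u); E={u↦thunk(-3, {x↦thunk((if0 -3 then 0 else -4), ∅)}), x↦thunk((if0 -3 then 0 else -4), ∅)}; St=∅⟩
5. ⟨T=(λp. 6); E={u↦thunk(-3, {x↦thunk((if0 -3 then 0 else -4), ∅)}), x↦thunk((if0 -3 then 0 else -4), ∅)}; St=[thunk]⟩
6. ⟨T=6; E={p↦thunk(u, {u↦thunk(-3, {x↦thunk((if0 -3 then 0 else -4), ∅)}), x↦thunk((if0 -3 then 0 else -4), ∅)}), u↦thunk(-3, {x↦thunk((if0 -3 then 0 else -4), ∅)}), x↦thunk((if0 -3 then 0 else -4), ∅)}; St=∅⟩
→ final value 6

Answer: 6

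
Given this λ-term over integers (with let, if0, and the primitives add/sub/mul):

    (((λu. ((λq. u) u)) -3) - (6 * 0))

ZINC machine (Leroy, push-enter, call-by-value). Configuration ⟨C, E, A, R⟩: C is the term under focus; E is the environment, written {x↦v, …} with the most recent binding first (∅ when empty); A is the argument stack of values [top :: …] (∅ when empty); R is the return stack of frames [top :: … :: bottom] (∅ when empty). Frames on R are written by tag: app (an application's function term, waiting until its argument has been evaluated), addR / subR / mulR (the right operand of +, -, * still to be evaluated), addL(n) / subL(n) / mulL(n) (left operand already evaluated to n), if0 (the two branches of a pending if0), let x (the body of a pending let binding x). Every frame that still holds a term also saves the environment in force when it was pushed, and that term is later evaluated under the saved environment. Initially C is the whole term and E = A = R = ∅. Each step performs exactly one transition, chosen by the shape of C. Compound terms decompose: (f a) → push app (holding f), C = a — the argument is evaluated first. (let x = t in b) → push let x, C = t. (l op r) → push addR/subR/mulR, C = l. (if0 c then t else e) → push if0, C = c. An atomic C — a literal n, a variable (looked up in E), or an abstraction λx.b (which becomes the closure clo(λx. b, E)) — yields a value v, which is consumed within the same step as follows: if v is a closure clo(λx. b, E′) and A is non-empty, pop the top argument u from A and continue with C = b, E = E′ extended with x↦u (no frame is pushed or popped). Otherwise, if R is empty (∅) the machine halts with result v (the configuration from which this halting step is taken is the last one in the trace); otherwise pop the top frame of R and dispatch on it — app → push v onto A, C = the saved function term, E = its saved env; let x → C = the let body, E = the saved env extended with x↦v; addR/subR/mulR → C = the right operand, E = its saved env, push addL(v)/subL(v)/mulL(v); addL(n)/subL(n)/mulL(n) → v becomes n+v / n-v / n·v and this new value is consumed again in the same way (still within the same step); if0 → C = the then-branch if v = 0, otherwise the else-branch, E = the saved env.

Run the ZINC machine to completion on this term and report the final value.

Answer: -3

Derivation:
t=0: ⟨C=(((λu. ((λq. u) u)) -3) - (6 * 0)); E=∅; A=∅; R=∅⟩
t=1: ⟨C=((λu. ((λq. u) u)) -3); E=∅; A=∅; R=[subR]⟩
t=2: ⟨C=-3; E=∅; A=∅; R=[app :: subR]⟩
t=3: ⟨C=(λu. ((λq. u) u)); E=∅; A=[-3]; R=[subR]⟩
t=4: ⟨C=((λq. u) u); E={u↦-3}; A=∅; R=[subR]⟩
t=5: ⟨C=u; E={u↦-3}; A=∅; R=[app :: subR]⟩
t=6: ⟨C=(λq. u); E={u↦-3}; A=[-3]; R=[subR]⟩
t=7: ⟨C=u; E={q↦-3, u↦-3}; A=∅; R=[subR]⟩
t=8: ⟨C=(6 * 0); E=∅; A=∅; R=[subL(-3)]⟩
t=9: ⟨C=6; E=∅; A=∅; R=[mulR :: subL(-3)]⟩
t=10: ⟨C=0; E=∅; A=∅; R=[mulL(6) :: subL(-3)]⟩
→ final value -3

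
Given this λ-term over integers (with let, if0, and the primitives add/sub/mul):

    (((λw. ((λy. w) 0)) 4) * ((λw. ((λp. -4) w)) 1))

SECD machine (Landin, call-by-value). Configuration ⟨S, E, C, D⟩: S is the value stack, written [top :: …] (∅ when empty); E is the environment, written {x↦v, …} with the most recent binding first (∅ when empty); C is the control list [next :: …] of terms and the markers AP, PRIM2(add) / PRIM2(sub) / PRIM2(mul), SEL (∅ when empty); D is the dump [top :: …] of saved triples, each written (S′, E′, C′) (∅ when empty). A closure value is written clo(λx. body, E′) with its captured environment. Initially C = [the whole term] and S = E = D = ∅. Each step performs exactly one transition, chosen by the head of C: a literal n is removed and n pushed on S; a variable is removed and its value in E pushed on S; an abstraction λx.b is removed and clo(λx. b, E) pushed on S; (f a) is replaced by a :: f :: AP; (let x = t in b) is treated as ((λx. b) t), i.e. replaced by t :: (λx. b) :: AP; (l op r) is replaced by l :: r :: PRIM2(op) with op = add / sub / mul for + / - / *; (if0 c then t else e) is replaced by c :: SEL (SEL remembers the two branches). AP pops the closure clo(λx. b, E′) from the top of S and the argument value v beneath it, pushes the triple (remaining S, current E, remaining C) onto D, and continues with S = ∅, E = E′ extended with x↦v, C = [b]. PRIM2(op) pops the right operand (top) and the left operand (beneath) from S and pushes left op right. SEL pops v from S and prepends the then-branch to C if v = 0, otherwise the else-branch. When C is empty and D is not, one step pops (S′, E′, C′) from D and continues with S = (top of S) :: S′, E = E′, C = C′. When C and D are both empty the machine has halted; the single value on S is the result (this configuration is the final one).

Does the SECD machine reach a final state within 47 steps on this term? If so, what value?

Answer: -16

Derivation:
step 0: [S=∅ | E=∅ | C=[(((λw. ((λy. w) 0)) 4) * ((λw. ((λp. -4) w)) 1))] | D=∅]
step 1: [S=∅ | E=∅ | C=[((λw. ((λy. w) 0)) 4) :: ((λw. ((λp. -4) w)) 1) :: PRIM2(mul)] | D=∅]
step 2: [S=∅ | E=∅ | C=[4 :: (λw. ((λy. w) 0)) :: AP :: ((λw. ((λp. -4) w)) 1) :: PRIM2(mul)] | D=∅]
step 3: [S=[4] | E=∅ | C=[(λw. ((λy. w) 0)) :: AP :: ((λw. ((λp. -4) w)) 1) :: PRIM2(mul)] | D=∅]
step 4: [S=[clo(λw. ((λy. w) 0), ∅) :: 4] | E=∅ | C=[AP :: ((λw. ((λp. -4) w)) 1) :: PRIM2(mul)] | D=∅]
step 5: [S=∅ | E={w↦4} | C=[((λy. w) 0)] | D=[(∅, ∅, [((λw. ((λp. -4) w)) 1) :: PRIM2(mul)])]]
step 6: [S=∅ | E={w↦4} | C=[0 :: (λy. w) :: AP] | D=[(∅, ∅, [((λw. ((λp. -4) w)) 1) :: PRIM2(mul)])]]
step 7: [S=[0] | E={w↦4} | C=[(λy. w) :: AP] | D=[(∅, ∅, [((λw. ((λp. -4) w)) 1) :: PRIM2(mul)])]]
step 8: [S=[clo(λy. w, {w↦4}) :: 0] | E={w↦4} | C=[AP] | D=[(∅, ∅, [((λw. ((λp. -4) w)) 1) :: PRIM2(mul)])]]
step 9: [S=∅ | E={y↦0, w↦4} | C=[w] | D=[(∅, {w↦4}, ∅) :: (∅, ∅, [((λw. ((λp. -4) w)) 1) :: PRIM2(mul)])]]
step 10: [S=[4] | E={y↦0, w↦4} | C=∅ | D=[(∅, {w↦4}, ∅) :: (∅, ∅, [((λw. ((λp. -4) w)) 1) :: PRIM2(mul)])]]
step 11: [S=[4] | E={w↦4} | C=∅ | D=[(∅, ∅, [((λw. ((λp. -4) w)) 1) :: PRIM2(mul)])]]
step 12: [S=[4] | E=∅ | C=[((λw. ((λp. -4) w)) 1) :: PRIM2(mul)] | D=∅]
step 13: [S=[4] | E=∅ | C=[1 :: (λw. ((λp. -4) w)) :: AP :: PRIM2(mul)] | D=∅]
step 14: [S=[1 :: 4] | E=∅ | C=[(λw. ((λp. -4) w)) :: AP :: PRIM2(mul)] | D=∅]
step 15: [S=[clo(λw. ((λp. -4) w), ∅) :: 1 :: 4] | E=∅ | C=[AP :: PRIM2(mul)] | D=∅]
step 16: [S=∅ | E={w↦1} | C=[((λp. -4) w)] | D=[([4], ∅, [PRIM2(mul)])]]
step 17: [S=∅ | E={w↦1} | C=[w :: (λp. -4) :: AP] | D=[([4], ∅, [PRIM2(mul)])]]
step 18: [S=[1] | E={w↦1} | C=[(λp. -4) :: AP] | D=[([4], ∅, [PRIM2(mul)])]]
step 19: [S=[clo(λp. -4, {w↦1}) :: 1] | E={w↦1} | C=[AP] | D=[([4], ∅, [PRIM2(mul)])]]
step 20: [S=∅ | E={p↦1, w↦1} | C=[-4] | D=[(∅, {w↦1}, ∅) :: ([4], ∅, [PRIM2(mul)])]]
step 21: [S=[-4] | E={p↦1, w↦1} | C=∅ | D=[(∅, {w↦1}, ∅) :: ([4], ∅, [PRIM2(mul)])]]
step 22: [S=[-4] | E={w↦1} | C=∅ | D=[([4], ∅, [PRIM2(mul)])]]
step 23: [S=[-4 :: 4] | E=∅ | C=[PRIM2(mul)] | D=∅]
step 24: [S=[-16] | E=∅ | C=∅ | D=∅]
→ final value -16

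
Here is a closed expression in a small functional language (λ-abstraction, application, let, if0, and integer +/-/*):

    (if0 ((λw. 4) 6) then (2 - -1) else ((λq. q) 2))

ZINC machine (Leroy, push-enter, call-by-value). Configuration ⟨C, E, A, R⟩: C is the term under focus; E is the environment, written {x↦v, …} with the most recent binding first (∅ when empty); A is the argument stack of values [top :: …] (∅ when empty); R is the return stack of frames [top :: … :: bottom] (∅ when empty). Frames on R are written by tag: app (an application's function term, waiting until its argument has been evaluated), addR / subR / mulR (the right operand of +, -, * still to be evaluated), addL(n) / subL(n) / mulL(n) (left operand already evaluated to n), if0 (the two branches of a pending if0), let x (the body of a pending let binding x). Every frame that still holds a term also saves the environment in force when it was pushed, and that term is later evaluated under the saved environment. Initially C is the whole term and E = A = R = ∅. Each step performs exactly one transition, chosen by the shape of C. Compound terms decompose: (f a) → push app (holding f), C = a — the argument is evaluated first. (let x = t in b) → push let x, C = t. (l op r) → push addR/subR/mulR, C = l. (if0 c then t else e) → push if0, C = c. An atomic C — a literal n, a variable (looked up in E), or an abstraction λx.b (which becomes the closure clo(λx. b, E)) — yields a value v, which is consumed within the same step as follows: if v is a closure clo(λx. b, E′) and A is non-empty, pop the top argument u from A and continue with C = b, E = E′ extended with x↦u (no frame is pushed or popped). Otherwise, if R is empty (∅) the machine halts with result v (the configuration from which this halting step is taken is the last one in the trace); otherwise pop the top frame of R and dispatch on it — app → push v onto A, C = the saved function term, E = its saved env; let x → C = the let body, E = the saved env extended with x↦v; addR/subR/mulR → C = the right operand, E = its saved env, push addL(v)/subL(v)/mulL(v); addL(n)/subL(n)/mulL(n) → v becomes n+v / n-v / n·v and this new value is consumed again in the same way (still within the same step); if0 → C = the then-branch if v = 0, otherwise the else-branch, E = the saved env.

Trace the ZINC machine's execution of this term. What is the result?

Answer: 2

Execution trace:
0. <C=(if0 ((λw. 4) 6) then (2 - -1) else ((λq. q) 2)), E=∅, A=∅, R=∅>
1. <C=((λw. 4) 6), E=∅, A=∅, R=[if0]>
2. <C=6, E=∅, A=∅, R=[app :: if0]>
3. <C=(λw. 4), E=∅, A=[6], R=[if0]>
4. <C=4, E={w↦6}, A=∅, R=[if0]>
5. <C=((λq. q) 2), E=∅, A=∅, R=∅>
6. <C=2, E=∅, A=∅, R=[app]>
7. <C=(λq. q), E=∅, A=[2], R=∅>
8. <C=q, E={q↦2}, A=∅, R=∅>
→ final value 2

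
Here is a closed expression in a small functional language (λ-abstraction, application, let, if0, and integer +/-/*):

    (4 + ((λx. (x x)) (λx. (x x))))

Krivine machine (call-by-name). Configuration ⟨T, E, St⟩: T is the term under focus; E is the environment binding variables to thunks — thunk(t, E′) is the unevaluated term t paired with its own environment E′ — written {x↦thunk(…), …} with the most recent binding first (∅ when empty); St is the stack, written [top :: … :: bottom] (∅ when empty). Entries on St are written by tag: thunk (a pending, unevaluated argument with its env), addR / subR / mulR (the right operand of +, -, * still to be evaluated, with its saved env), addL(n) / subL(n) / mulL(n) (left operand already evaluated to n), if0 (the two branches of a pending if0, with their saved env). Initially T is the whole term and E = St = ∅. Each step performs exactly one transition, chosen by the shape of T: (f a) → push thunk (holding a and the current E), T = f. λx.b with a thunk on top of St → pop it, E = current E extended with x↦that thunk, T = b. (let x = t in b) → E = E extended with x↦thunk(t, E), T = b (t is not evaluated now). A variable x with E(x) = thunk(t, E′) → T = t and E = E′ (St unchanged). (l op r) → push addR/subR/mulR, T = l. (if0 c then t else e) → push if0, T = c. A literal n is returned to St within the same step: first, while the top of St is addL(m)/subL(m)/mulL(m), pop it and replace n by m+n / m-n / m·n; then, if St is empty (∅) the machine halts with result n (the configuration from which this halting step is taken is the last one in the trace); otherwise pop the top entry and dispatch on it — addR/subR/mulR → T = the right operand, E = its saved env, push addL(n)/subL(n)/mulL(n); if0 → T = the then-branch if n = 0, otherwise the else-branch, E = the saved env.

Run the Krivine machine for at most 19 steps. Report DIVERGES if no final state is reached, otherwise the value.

Answer: DIVERGES (no final state within 19 steps)

Execution trace:
0. [T=(4 + ((λx. (x x)) (λx. (x x)))) | E=∅ | St=∅]
1. [T=4 | E=∅ | St=[addR]]
2. [T=((λx. (x x)) (λx. (x x))) | E=∅ | St=[addL(4)]]
3. [T=(λx. (x x)) | E=∅ | St=[thunk :: addL(4)]]
4. [T=(x x) | E={x↦thunk((λx. (x x)), ∅)} | St=[addL(4)]]
5. [T=x | E={x↦thunk((λx. (x x)), ∅)} | St=[thunk :: addL(4)]]
6. [T=(λx. (x x)) | E=∅ | St=[thunk :: addL(4)]]
7. [T=(x x) | E={x↦thunk(x, {x↦thunk((λx. (x x)), ∅)})} | St=[addL(4)]]
8. [T=x | E={x↦thunk(x, {x↦thunk((λx. (x x)), ∅)})} | St=[thunk :: addL(4)]]
9. [T=x | E={x↦thunk((λx. (x x)), ∅)} | St=[thunk :: addL(4)]]
10. [T=(λx. (x x)) | E=∅ | St=[thunk :: addL(4)]]
11. [T=(x x) | E={x↦thunk(x, {x↦thunk(x, {x↦thunk((λx. (x x)), ∅)})})} | St=[addL(4)]]
12. [T=x | E={x↦thunk(x, {x↦thunk(x, {x↦thunk((λx. (x x)), ∅)})})} | St=[thunk :: addL(4)]]
13. [T=x | E={x↦thunk(x, {x↦thunk((λx. (x x)), ∅)})} | St=[thunk :: addL(4)]]
14. [T=x | E={x↦thunk((λx. (x x)), ∅)} | St=[thunk :: addL(4)]]
15. [T=(λx. (x x)) | E=∅ | St=[thunk :: addL(4)]]
16. [T=(x x) | E={x↦thunk(x, {x↦thunk(x, {x↦thunk(x, {x↦thunk((λx. (x x)), ∅)})})})} | St=[addL(4)]]
17. [T=x | E={x↦thunk(x, {x↦thunk(x, {x↦thunk(x, {x↦thunk((λx. (x x)), ∅)})})})} | St=[thunk :: addL(4)]]
18. [T=x | E={x↦thunk(x, {x↦thunk(x, {x↦thunk((λx. (x x)), ∅)})})} | St=[thunk :: addL(4)]]
19. [T=x | E={x↦thunk(x, {x↦thunk((λx. (x x)), ∅)})} | St=[thunk :: addL(4)]]
→ 19 transitions taken and the configuration is still not final: no result within 19 steps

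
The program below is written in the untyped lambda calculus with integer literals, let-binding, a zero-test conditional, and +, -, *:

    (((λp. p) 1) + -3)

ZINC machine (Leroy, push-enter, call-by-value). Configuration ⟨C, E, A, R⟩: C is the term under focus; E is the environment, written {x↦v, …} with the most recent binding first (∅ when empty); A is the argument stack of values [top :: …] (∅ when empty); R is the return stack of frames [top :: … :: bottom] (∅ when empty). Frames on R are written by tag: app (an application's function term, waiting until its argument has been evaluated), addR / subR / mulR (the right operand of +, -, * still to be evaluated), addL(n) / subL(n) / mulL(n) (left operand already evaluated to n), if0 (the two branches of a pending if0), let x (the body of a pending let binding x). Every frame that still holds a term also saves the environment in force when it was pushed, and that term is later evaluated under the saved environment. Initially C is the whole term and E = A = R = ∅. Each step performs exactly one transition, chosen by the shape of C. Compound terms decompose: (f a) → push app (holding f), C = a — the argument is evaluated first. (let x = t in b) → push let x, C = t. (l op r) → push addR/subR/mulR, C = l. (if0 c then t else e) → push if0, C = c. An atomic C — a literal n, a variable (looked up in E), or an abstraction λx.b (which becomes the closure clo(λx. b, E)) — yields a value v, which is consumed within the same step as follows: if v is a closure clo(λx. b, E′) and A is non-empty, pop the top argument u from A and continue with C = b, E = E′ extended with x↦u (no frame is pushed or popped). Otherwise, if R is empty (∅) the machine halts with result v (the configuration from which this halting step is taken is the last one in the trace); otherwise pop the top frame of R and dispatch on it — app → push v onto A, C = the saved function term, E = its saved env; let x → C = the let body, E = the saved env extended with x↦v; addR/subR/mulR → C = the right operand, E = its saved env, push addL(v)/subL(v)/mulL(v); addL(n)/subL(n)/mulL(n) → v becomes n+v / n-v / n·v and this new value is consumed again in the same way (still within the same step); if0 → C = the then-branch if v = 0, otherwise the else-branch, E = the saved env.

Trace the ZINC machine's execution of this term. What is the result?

step 0: <C=(((λp. p) 1) + -3), E=∅, A=∅, R=∅>
step 1: <C=((λp. p) 1), E=∅, A=∅, R=[addR]>
step 2: <C=1, E=∅, A=∅, R=[app :: addR]>
step 3: <C=(λp. p), E=∅, A=[1], R=[addR]>
step 4: <C=p, E={p↦1}, A=∅, R=[addR]>
step 5: <C=-3, E=∅, A=∅, R=[addL(1)]>
→ final value -2

Answer: -2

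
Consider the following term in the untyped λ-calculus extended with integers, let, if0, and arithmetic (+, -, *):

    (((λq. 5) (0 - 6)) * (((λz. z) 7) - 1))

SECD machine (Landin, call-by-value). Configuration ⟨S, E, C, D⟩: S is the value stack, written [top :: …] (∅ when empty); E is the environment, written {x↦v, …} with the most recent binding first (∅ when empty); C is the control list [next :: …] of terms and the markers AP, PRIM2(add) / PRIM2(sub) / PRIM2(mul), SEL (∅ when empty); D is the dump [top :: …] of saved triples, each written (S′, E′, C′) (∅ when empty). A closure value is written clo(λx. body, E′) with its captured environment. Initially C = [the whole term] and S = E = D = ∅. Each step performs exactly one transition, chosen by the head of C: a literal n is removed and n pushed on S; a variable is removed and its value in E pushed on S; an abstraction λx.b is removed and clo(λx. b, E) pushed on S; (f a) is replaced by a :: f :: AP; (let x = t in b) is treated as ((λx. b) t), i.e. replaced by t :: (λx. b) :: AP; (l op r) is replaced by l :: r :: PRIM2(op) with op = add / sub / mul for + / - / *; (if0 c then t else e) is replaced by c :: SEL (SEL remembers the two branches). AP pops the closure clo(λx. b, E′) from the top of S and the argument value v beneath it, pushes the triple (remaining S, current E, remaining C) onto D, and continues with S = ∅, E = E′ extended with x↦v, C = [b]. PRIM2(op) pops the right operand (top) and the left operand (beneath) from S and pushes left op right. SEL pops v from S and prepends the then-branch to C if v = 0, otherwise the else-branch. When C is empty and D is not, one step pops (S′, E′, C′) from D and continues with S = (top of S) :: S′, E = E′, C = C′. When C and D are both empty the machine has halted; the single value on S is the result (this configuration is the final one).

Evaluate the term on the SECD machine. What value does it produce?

step 0: ⟨S=∅; E=∅; C=[(((λq. 5) (0 - 6)) * (((λz. z) 7) - 1))]; D=∅⟩
step 1: ⟨S=∅; E=∅; C=[((λq. 5) (0 - 6)) :: (((λz. z) 7) - 1) :: PRIM2(mul)]; D=∅⟩
step 2: ⟨S=∅; E=∅; C=[(0 - 6) :: (λq. 5) :: AP :: (((λz. z) 7) - 1) :: PRIM2(mul)]; D=∅⟩
step 3: ⟨S=∅; E=∅; C=[0 :: 6 :: PRIM2(sub) :: (λq. 5) :: AP :: (((λz. z) 7) - 1) :: PRIM2(mul)]; D=∅⟩
step 4: ⟨S=[0]; E=∅; C=[6 :: PRIM2(sub) :: (λq. 5) :: AP :: (((λz. z) 7) - 1) :: PRIM2(mul)]; D=∅⟩
step 5: ⟨S=[6 :: 0]; E=∅; C=[PRIM2(sub) :: (λq. 5) :: AP :: (((λz. z) 7) - 1) :: PRIM2(mul)]; D=∅⟩
step 6: ⟨S=[-6]; E=∅; C=[(λq. 5) :: AP :: (((λz. z) 7) - 1) :: PRIM2(mul)]; D=∅⟩
step 7: ⟨S=[clo(λq. 5, ∅) :: -6]; E=∅; C=[AP :: (((λz. z) 7) - 1) :: PRIM2(mul)]; D=∅⟩
step 8: ⟨S=∅; E={q↦-6}; C=[5]; D=[(∅, ∅, [(((λz. z) 7) - 1) :: PRIM2(mul)])]⟩
step 9: ⟨S=[5]; E={q↦-6}; C=∅; D=[(∅, ∅, [(((λz. z) 7) - 1) :: PRIM2(mul)])]⟩
step 10: ⟨S=[5]; E=∅; C=[(((λz. z) 7) - 1) :: PRIM2(mul)]; D=∅⟩
step 11: ⟨S=[5]; E=∅; C=[((λz. z) 7) :: 1 :: PRIM2(sub) :: PRIM2(mul)]; D=∅⟩
step 12: ⟨S=[5]; E=∅; C=[7 :: (λz. z) :: AP :: 1 :: PRIM2(sub) :: PRIM2(mul)]; D=∅⟩
step 13: ⟨S=[7 :: 5]; E=∅; C=[(λz. z) :: AP :: 1 :: PRIM2(sub) :: PRIM2(mul)]; D=∅⟩
step 14: ⟨S=[clo(λz. z, ∅) :: 7 :: 5]; E=∅; C=[AP :: 1 :: PRIM2(sub) :: PRIM2(mul)]; D=∅⟩
step 15: ⟨S=∅; E={z↦7}; C=[z]; D=[([5], ∅, [1 :: PRIM2(sub) :: PRIM2(mul)])]⟩
step 16: ⟨S=[7]; E={z↦7}; C=∅; D=[([5], ∅, [1 :: PRIM2(sub) :: PRIM2(mul)])]⟩
step 17: ⟨S=[7 :: 5]; E=∅; C=[1 :: PRIM2(sub) :: PRIM2(mul)]; D=∅⟩
step 18: ⟨S=[1 :: 7 :: 5]; E=∅; C=[PRIM2(sub) :: PRIM2(mul)]; D=∅⟩
step 19: ⟨S=[6 :: 5]; E=∅; C=[PRIM2(mul)]; D=∅⟩
step 20: ⟨S=[30]; E=∅; C=∅; D=∅⟩
→ final value 30

Answer: 30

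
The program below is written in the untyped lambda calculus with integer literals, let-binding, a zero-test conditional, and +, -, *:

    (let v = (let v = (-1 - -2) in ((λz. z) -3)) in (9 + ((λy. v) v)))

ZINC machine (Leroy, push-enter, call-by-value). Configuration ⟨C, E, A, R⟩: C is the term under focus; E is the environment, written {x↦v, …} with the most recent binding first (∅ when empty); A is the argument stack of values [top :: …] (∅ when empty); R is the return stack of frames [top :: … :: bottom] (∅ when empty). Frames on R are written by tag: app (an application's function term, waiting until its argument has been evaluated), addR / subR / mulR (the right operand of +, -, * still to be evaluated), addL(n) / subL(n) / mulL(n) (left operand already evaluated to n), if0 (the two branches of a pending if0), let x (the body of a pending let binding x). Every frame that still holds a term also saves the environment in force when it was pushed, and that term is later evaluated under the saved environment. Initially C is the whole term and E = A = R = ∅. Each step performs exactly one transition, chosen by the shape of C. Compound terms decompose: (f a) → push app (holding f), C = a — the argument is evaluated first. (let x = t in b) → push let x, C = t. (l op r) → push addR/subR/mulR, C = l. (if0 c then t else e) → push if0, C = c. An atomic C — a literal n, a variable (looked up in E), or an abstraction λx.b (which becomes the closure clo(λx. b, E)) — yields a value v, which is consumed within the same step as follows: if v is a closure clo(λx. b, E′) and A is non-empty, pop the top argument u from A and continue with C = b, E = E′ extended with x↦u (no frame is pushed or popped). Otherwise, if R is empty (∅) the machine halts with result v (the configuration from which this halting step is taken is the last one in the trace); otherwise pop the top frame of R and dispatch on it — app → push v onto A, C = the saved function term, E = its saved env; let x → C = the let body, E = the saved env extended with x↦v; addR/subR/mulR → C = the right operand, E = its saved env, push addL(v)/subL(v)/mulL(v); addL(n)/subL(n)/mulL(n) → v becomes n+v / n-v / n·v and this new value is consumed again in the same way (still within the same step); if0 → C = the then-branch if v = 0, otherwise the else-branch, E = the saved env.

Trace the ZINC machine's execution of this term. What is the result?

step 0: [C=(let v = (let v = (-1 - -2) in ((λz. z) -3)) in (9 + ((λy. v) v))) | E=∅ | A=∅ | R=∅]
step 1: [C=(let v = (-1 - -2) in ((λz. z) -3)) | E=∅ | A=∅ | R=[let v]]
step 2: [C=(-1 - -2) | E=∅ | A=∅ | R=[let v :: let v]]
step 3: [C=-1 | E=∅ | A=∅ | R=[subR :: let v :: let v]]
step 4: [C=-2 | E=∅ | A=∅ | R=[subL(-1) :: let v :: let v]]
step 5: [C=((λz. z) -3) | E={v↦1} | A=∅ | R=[let v]]
step 6: [C=-3 | E={v↦1} | A=∅ | R=[app :: let v]]
step 7: [C=(λz. z) | E={v↦1} | A=[-3] | R=[let v]]
step 8: [C=z | E={z↦-3, v↦1} | A=∅ | R=[let v]]
step 9: [C=(9 + ((λy. v) v)) | E={v↦-3} | A=∅ | R=∅]
step 10: [C=9 | E={v↦-3} | A=∅ | R=[addR]]
step 11: [C=((λy. v) v) | E={v↦-3} | A=∅ | R=[addL(9)]]
step 12: [C=v | E={v↦-3} | A=∅ | R=[app :: addL(9)]]
step 13: [C=(λy. v) | E={v↦-3} | A=[-3] | R=[addL(9)]]
step 14: [C=v | E={y↦-3, v↦-3} | A=∅ | R=[addL(9)]]
→ final value 6

Answer: 6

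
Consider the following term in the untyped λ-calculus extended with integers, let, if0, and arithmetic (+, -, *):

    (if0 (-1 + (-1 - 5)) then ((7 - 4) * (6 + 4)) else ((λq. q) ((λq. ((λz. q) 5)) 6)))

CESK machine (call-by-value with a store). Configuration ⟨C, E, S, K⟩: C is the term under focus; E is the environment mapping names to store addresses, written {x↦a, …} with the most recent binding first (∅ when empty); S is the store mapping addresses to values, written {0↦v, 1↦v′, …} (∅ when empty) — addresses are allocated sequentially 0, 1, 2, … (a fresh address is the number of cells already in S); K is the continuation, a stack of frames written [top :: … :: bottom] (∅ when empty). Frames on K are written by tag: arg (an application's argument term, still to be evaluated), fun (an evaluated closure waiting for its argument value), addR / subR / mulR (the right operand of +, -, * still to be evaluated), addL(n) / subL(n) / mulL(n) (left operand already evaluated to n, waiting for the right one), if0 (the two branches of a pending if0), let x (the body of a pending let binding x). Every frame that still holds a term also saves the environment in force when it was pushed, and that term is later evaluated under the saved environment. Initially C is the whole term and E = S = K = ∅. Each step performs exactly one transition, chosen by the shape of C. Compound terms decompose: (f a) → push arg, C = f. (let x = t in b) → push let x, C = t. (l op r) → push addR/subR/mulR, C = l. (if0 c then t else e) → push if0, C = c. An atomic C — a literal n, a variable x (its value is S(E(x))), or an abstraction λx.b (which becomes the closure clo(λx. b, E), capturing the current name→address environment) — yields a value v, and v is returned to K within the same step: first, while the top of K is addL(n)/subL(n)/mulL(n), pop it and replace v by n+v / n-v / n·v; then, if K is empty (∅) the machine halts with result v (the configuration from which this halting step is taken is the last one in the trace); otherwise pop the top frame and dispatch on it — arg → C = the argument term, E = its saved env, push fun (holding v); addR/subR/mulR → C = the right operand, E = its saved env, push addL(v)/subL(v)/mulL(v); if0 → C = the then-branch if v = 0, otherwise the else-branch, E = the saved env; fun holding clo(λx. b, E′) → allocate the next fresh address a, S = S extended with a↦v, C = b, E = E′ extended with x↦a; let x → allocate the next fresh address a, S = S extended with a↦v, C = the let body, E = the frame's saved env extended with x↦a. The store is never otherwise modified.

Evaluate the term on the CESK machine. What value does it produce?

Answer: 6

Derivation:
[0] <C=(if0 (-1 + (-1 - 5)) then ((7 - 4) * (6 + 4)) else ((λq. q) ((λq. ((λz. q) 5)) 6))), E=∅, S=∅, K=∅>
[1] <C=(-1 + (-1 - 5)), E=∅, S=∅, K=[if0]>
[2] <C=-1, E=∅, S=∅, K=[addR :: if0]>
[3] <C=(-1 - 5), E=∅, S=∅, K=[addL(-1) :: if0]>
[4] <C=-1, E=∅, S=∅, K=[subR :: addL(-1) :: if0]>
[5] <C=5, E=∅, S=∅, K=[subL(-1) :: addL(-1) :: if0]>
[6] <C=((λq. q) ((λq. ((λz. q) 5)) 6)), E=∅, S=∅, K=∅>
[7] <C=(λq. q), E=∅, S=∅, K=[arg]>
[8] <C=((λq. ((λz. q) 5)) 6), E=∅, S=∅, K=[fun]>
[9] <C=(λq. ((λz. q) 5)), E=∅, S=∅, K=[arg :: fun]>
[10] <C=6, E=∅, S=∅, K=[fun :: fun]>
[11] <C=((λz. q) 5), E={q↦0}, S={0↦6}, K=[fun]>
[12] <C=(λz. q), E={q↦0}, S={0↦6}, K=[arg :: fun]>
[13] <C=5, E={q↦0}, S={0↦6}, K=[fun :: fun]>
[14] <C=q, E={z↦1, q↦0}, S={0↦6, 1↦5}, K=[fun]>
[15] <C=q, E={q↦2}, S={0↦6, 1↦5, 2↦6}, K=∅>
→ final value 6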